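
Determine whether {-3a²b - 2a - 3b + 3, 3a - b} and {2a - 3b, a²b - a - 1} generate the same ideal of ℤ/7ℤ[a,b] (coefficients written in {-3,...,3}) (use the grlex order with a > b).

Two ideals are equal iff their reduced Gröbner bases coincide (the reduced basis is unique for a fixed ordering).
Buchberger on the first generating set:
f_1 = -3a²b - 2a - 3b + 3, LT = a²b.
f_2 = 3a - b, LT = a.

S(f_1,f_2): lcm = a²b. S = -2ab² + 3a + b - 1.
  leading term ab²: subtract (-3b²)·f_2 from -2ab² + 3a + b - 1 → -3b³ + 3a + b - 1
  leading term b³: no divisor's leading term divides it; move -3b³ to the remainder.
  leading term a: subtract (1)·f_2 from 3a + b - 1 → 2b - 1
  leading term b: no divisor's leading term divides it; move 2b to the remainder.
  leading term 1: no divisor's leading term divides it; move -1 to the remainder.
  remainder -3b³ + 2b - 1 ≠ 0; add g_3 = -3b³ + 2b - 1 to the basis.

S(f_1,g_3): lcm = a²b³. S = 3a²b + 3ab² + b³ + 2a² - b².
  leading term a²b: subtract (-1)·f_1 from 3a²b + 3ab² + b³ + 2a² - b² → 3ab² + b³ + 2a² - b² - 2a - 3b + 3
  leading term ab²: subtract (b²)·f_2 from 3ab² + b³ + 2a² - b² - 2a - 3b + 3 → 2b³ + 2a² - b² - 2a - 3b + 3
  leading term b³: subtract (-3)·g_3 from 2b³ + 2a² - b² - 2a - 3b + 3 → 2a² - b² - 2a + 3b
  leading term a²: subtract (3a)·f_2 from 2a² - b² - 2a + 3b → 3ab - b² - 2a + 3b
  leading term ab: subtract (b)·f_2 from 3ab - b² - 2a + 3b → -2a + 3b
  leading term a: subtract (-3)·f_2 from -2a + 3b → 0
  remainder 0.

S(f_2,g_3): leading monomials are coprime, so the S-polynomial reduces to 0 (Buchberger's first criterion).
Every S-polynomial of the final basis reduces to 0, so we have a Gröbner basis.
Inter-reduce: drop elements whose leading term is divisible by another's, tail-reduce, and make monic.
Reduced Gröbner basis: {b³ - 3b - 2, a + 2b}.

Buchberger on the second generating set:
h_1 = 2a - 3b, LT = a.
h_2 = a²b - a - 1, LT = a²b.

S(h_1,h_2): lcm = a²b. S = 2ab² + a + 1.
  leading term ab²: subtract (b²)·h_1 from 2ab² + a + 1 → 3b³ + a + 1
  leading term b³: no divisor's leading term divides it; move 3b³ to the remainder.
  leading term a: subtract (-3)·h_1 from a + 1 → -2b + 1
  leading term b: no divisor's leading term divides it; move -2b to the remainder.
  leading term 1: no divisor's leading term divides it; move 1 to the remainder.
  remainder 3b³ - 2b + 1 ≠ 0; add k_3 = 3b³ - 2b + 1 to the basis.

S(h_1,k_3): leading monomials are coprime, so the S-polynomial reduces to 0 (Buchberger's first criterion).
S(h_2,k_3): lcm = a²b³. S = 3a²b - ab² + 2a² - b².
  leading term a²b: subtract (-2ab)·h_1 from 3a²b - ab² + 2a² - b² → 2a² - b²
  leading term a²: subtract (a)·h_1 from 2a² - b² → 3ab - b²
  leading term ab: subtract (-2b)·h_1 from 3ab - b² → 0
  remainder 0.

Every S-polynomial of the final basis reduces to 0, so we have a Gröbner basis.
Inter-reduce: drop elements whose leading term is divisible by another's, tail-reduce, and make monic.
Reduced Gröbner basis: {b³ - 3b - 2, a + 2b}.

These coincide, so the ideals are equal.

Yes, the ideals are equal.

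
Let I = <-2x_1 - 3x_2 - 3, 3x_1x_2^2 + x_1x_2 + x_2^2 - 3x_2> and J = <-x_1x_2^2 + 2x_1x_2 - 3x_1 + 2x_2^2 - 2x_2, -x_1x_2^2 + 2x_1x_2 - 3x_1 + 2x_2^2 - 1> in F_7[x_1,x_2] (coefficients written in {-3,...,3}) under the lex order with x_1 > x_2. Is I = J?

No, the ideals differ.

For a fixed monomial order, each ideal has a unique reduced Gröbner basis; comparing bases decides equality.
Buchberger on the first generating set:
f_1 = -2x_1 - 3x_2 - 3, LT = x_1.
f_2 = 3x_1x_2^2 + x_1x_2 + x_2^2 - 3x_2, LT = x_1x_2^2.

S(f_1,f_2): lcm = x_1x_2^2. S = 2x_1x_2 - 2x_2^3 + x_2.
  leading term x_1x_2: subtract (-x_2)·f_1 from 2x_1x_2 - 2x_2^3 + x_2 → -2x_2^3 - 3x_2^2 - 2x_2
  leading term x_2^3: no divisor's leading term divides it; move -2x_2^3 to the remainder.
  leading term x_2^2: no divisor's leading term divides it; move -3x_2^2 to the remainder.
  leading term x_2: no divisor's leading term divides it; move -2x_2 to the remainder.
  remainder -2x_2^3 - 3x_2^2 - 2x_2 ≠ 0; add g_3 = -2x_2^3 - 3x_2^2 - 2x_2 to the basis.

The other S-polynomials (S(f_1,g_3), S(f_2,g_3)) all reduce to 0 modulo the current basis, so we have a Gröbner basis.
Inter-reduce: drop elements whose leading term is divisible by another's, tail-reduce, and make monic.
Reduced Gröbner basis: {x_1 - 2x_2 - 2, x_2^3 - 2x_2^2 + x_2}.

Buchberger on the second generating set:
h_1 = -x_1x_2^2 + 2x_1x_2 - 3x_1 + 2x_2^2 - 2x_2, LT = x_1x_2^2.
h_2 = -x_1x_2^2 + 2x_1x_2 - 3x_1 + 2x_2^2 - 1, LT = x_1x_2^2.

S(h_1,h_2): lcm = x_1x_2^2. S = 2x_2 - 1.
  leading term x_2: no divisor's leading term divides it; move 2x_2 to the remainder.
  leading term 1: no divisor's leading term divides it; move -1 to the remainder.
  remainder 2x_2 - 1 ≠ 0; add k_3 = 2x_2 - 1 to the basis.

S(h_1,k_3): lcm = x_1x_2^2. S = 2x_1x_2 + 3x_1 - 2x_2^2 + 2x_2.
  leading term x_1x_2: subtract (x_1)·k_3 from 2x_1x_2 + 3x_1 - 2x_2^2 + 2x_2 → -3x_1 - 2x_2^2 + 2x_2
  leading term x_1: no divisor's leading term divides it; move -3x_1 to the remainder.
  leading term x_2^2: subtract (-x_2)·k_3 from -2x_2^2 + 2x_2 → x_2
  leading term x_2: subtract (-3)·k_3 from x_2 → -3
  leading term 1: no divisor's leading term divides it; move -3 to the remainder.
  remainder -3x_1 - 3 ≠ 0; add k_4 = -3x_1 - 3 to the basis.

The other S-polynomials (S(h_2,k_3), S(h_1,k_4), S(h_2,k_4), S(k_3,k_4)) all reduce to 0 modulo the current basis, so we have a Gröbner basis.
Inter-reduce: drop elements whose leading term is divisible by another's, tail-reduce, and make monic.
Reduced Gröbner basis: {x_1 + 1, x_2 + 3}.

The bases are distinct; the ideals are different.
The choice of monomial ordering does not affect the verdict — as long as both bases are computed under the same ordering, their equality decides ideal equality.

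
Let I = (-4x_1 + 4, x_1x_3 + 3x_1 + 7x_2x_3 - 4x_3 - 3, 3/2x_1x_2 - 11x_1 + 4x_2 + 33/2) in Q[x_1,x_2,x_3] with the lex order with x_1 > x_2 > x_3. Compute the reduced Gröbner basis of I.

f_1 = -4x_1 + 4, LT = x_1.
f_2 = x_1x_3 + 3x_1 + 7x_2x_3 - 4x_3 - 3, LT = x_1x_3.
f_3 = 3/2x_1x_2 - 11x_1 + 4x_2 + 33/2, LT = x_1x_2.

S(f_1,f_2): lcm = x_1x_3. S = -3x_1 - 7x_2x_3 + 3x_3 + 3.
  leading term x_1: subtract (3/4)·f_1 from -3x_1 - 7x_2x_3 + 3x_3 + 3 → -7x_2x_3 + 3x_3
  leading term x_2x_3: no divisor's leading term divides it; move -7x_2x_3 to the remainder.
  leading term x_3: no divisor's leading term divides it; move 3x_3 to the remainder.
  remainder -7x_2x_3 + 3x_3 ≠ 0; add g_4 = -7x_2x_3 + 3x_3 to the basis.

S(f_1,f_3): lcm = x_1x_2. S = 22/3x_1 - 11/3x_2 - 11.
  leading term x_1: subtract (-11/6)·f_1 from 22/3x_1 - 11/3x_2 - 11 → -11/3x_2 - 11/3
  leading term x_2: no divisor's leading term divides it; move -11/3x_2 to the remainder.
  leading term 1: no divisor's leading term divides it; move -11/3 to the remainder.
  remainder -11/3x_2 - 11/3 ≠ 0; add g_5 = -11/3x_2 - 11/3 to the basis.

S(f_2,f_3): lcm = x_1x_2x_3. S = 3x_1x_2 + 22/3x_1x_3 + 7x_2^2x_3 - 20/3x_2x_3 - 3x_2 - 11x_3.
  leading term x_1x_2: subtract (-3/4x_2)·f_1 from 3x_1x_2 + 22/3x_1x_3 + 7x_2^2x_3 - 20/3x_2x_3 - 3x_2 - 11x_3 → 22/3x_1x_3 + 7x_2^2x_3 - 20/3x_2x_3 - 11x_3
  leading term x_1x_3: subtract (-11/6x_3)·f_1 from 22/3x_1x_3 + 7x_2^2x_3 - 20/3x_2x_3 - 11x_3 → 7x_2^2x_3 - 20/3x_2x_3 - 11/3x_3
  leading term x_2^2x_3: subtract (-x_2)·g_4 from 7x_2^2x_3 - 20/3x_2x_3 - 11/3x_3 → -11/3x_2x_3 - 11/3x_3
  leading term x_2x_3: subtract (11/21)·g_4 from -11/3x_2x_3 - 11/3x_3 → -110/21x_3
  leading term x_3: no divisor's leading term divides it; move -110/21x_3 to the remainder.
  remainder -110/21x_3 ≠ 0; add g_6 = -110/21x_3 to the basis.

The other S-polynomials (S(f_1,g_4), S(f_2,g_4), S(f_3,g_4), S(f_1,g_5), S(f_2,g_5), S(f_3,g_5), S(g_4,g_5), S(f_1,g_6), S(f_2,g_6), S(f_3,g_6), S(g_4,g_6), S(g_5,g_6)) all reduce to 0 modulo the current basis, so we have a Gröbner basis.
Inter-reduce: drop elements whose leading term is divisible by another's, tail-reduce, and make monic.

G = {x_1 - 1, x_2 + 1, x_3}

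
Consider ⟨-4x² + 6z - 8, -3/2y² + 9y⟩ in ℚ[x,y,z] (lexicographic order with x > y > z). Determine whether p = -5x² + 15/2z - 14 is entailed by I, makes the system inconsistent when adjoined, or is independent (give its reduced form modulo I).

First compute the reduced Gröbner basis of I by Buchberger's algorithm.
f_1 = -4x² + 6z - 8, LT = x².
f_2 = -3/2y² + 9y, LT = y².

The S-polynomials (S(f_1,f_2)) all reduce to 0 modulo the current basis, so we have a Gröbner basis.
Inter-reduce: drop elements whose leading term is divisible by another's, tail-reduce, and make monic.
Reduced Gröbner basis: {x² - 3/2z + 2, y² - 6y}.
Label its elements g_1 = x² - 3/2z + 2, g_2 = y² - 6y.

Reduce p = -5x² + 15/2z - 14 modulo G:
  leading term x²: subtract (-5)·g_1 from -5x² + 15/2z - 14 → -4
  leading term 1: no divisor's leading term divides it; move -4 to the remainder.
  normal form = -4.
The normal form is nonzero, so p ∉ I. Since p minus its normal form lies in I, I + (p) = I + (r) where r = -4; decide whether this ideal is the whole ring.
Here r = -4 is a nonzero constant, hence a unit: 1 ∈ I + (p), the Gröbner basis of I + (p) is {1}, and the enlarged system has no common solution — adjoining p is inconsistent.

The remainder on division by a Gröbner basis is unique — it is the normal form.

Adjoining -5x² + 15/2z - 14 makes the ideal the whole ring: the system is inconsistent.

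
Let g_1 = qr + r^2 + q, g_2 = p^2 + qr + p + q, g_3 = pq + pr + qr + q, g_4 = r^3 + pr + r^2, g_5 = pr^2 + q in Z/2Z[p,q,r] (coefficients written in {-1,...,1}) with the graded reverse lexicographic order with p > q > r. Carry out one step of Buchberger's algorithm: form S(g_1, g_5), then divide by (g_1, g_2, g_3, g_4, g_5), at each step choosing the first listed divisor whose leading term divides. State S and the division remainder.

S(g_1, g_5) = pr^3 + pqr + q^2; remainder on division = q^2 + pr.

lcm(LM(g_1), LM(g_5)) = pqr^2.
S = (lcm/LT(g_1))·g_1 − (lcm/LT(g_5))·g_5 = pr^3 + pqr + q^2.
Reduce S modulo (g_1, g_2, g_3, g_4, g_5) in that order:
  leading term pr^3: subtract (p)·g_4 from pr^3 + pqr + q^2 → p^2r + pqr + pr^2 + q^2
  leading term p^2r: subtract (r)·g_2 from p^2r + pqr + pr^2 + q^2 → pqr + pr^2 + qr^2 + q^2 + pr + qr
  leading term pqr: subtract (p)·g_1 from pqr + pr^2 + qr^2 + q^2 + pr + qr → qr^2 + pq + q^2 + pr + qr
  leading term qr^2: subtract (r)·g_1 from qr^2 + pq + q^2 + pr + qr → r^3 + pq + q^2 + pr
  leading term r^3: subtract (1)·g_4 from r^3 + pq + q^2 + pr → pq + q^2 + r^2
  leading term pq: subtract (1)·g_3 from pq + q^2 + r^2 → q^2 + pr + qr + r^2 + q
  leading term q^2: no divisor's leading term divides it; move q^2 to the remainder.
  leading term pr: no divisor's leading term divides it; move pr to the remainder.
  leading term qr: subtract (1)·g_1 from qr + r^2 + q → 0
The remainder q^2 + pr is nonzero, so it would be added as the next basis element.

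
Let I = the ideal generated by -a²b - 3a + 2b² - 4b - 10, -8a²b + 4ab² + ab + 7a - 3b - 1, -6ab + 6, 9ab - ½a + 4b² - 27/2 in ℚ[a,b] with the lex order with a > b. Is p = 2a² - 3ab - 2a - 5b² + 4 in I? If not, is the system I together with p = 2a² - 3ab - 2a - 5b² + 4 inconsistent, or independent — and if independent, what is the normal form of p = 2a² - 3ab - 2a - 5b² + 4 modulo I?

First compute the reduced Gröbner basis of I by Buchberger's algorithm.
f_1 = -a²b - 3a + 2b² - 4b - 10, LT = a²b.
f_2 = -8a²b + 4ab² + ab + 7a - 3b - 1, LT = a²b.
f_3 = -6ab + 6, LT = ab.
f_4 = 9ab - ½a + 4b² - 27/2, LT = ab.

S(f_1,f_2): lcm = a²b. S = ½ab² + ⅛ab + 31/8a - 2b² + 29/8b + 79/8.
  reduce S modulo (f_1, f_2, f_3, f_4):
  remainder 31/8a - 2b² + 33/8b + 10 ≠ 0; add h_5 = 31/8a - 2b² + 33/8b + 10 to the basis.

S(f_1,f_3): lcm = a²b. S = 4a - 2b² + 4b + 10.
  reduce S modulo (f_1, f_2, f_3, f_4, h_5):
  remainder 2/31b² - 8/31b - 10/31 ≠ 0; add h_6 = 2/31b² - 8/31b - 10/31 to the basis.

S(f_1,f_4): lcm = a²b. S = 1/18a² - 4/9ab² + 9/2a - 2b² + 4b + 10.
  reduce S modulo (f_1, f_2, f_3, f_4, h_5, h_6):
  remainder -11/186b - 11/186 ≠ 0; add h_7 = -11/186b - 11/186 to the basis.

The other S-polynomials (S(f_2,f_3), S(f_2,f_4), S(f_3,f_4), S(f_1,h_5), S(f_2,h_5), S(f_3,h_5), S(f_4,h_5), S(f_1,h_6), S(f_2,h_6), S(f_3,h_6), S(f_4,h_6), S(h_5,h_6), S(f_1,h_7), S(f_2,h_7), S(f_3,h_7), S(f_4,h_7), S(h_5,h_7), S(h_6,h_7)) all reduce to 0 modulo the current basis, so we have a Gröbner basis.
Inter-reduce: drop elements whose leading term is divisible by another's, tail-reduce, and make monic.
Reduced Gröbner basis: {a + 1, b + 1}.
Label its elements g_1 = a + 1, g_2 = b + 1.

Reduce p = 2a² - 3ab - 2a - 5b² + 4 modulo G:
  leading term a²: subtract (2a)·g_1 from 2a² - 3ab - 2a - 5b² + 4 → -3ab - 4a - 5b² + 4
  leading term ab: subtract (-3b)·g_1 from -3ab - 4a - 5b² + 4 → -4a - 5b² + 3b + 4
  leading term a: subtract (-4)·g_1 from -4a - 5b² + 3b + 4 → -5b² + 3b + 8
  leading term b²: subtract (-5b)·g_2 from -5b² + 3b + 8 → 8b + 8
  leading term b: subtract (8)·g_2 from 8b + 8 → 0
  normal form = 0.
Since the normal form is 0, p ∈ I.

2a² - 3ab - 2a - 5b² + 4 lies in I (it reduces to 0).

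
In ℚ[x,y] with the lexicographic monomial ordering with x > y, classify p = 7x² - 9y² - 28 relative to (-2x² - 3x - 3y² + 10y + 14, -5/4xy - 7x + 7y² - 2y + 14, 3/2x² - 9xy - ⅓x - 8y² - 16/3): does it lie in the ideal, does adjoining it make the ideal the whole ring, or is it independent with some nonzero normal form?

First compute the reduced Gröbner basis of I by Buchberger's algorithm.
f_1 = -2x² - 3x - 3y² + 10y + 14, LT = x².
f_2 = -5/4xy - 7x + 7y² - 2y + 14, LT = xy.
f_3 = 3/2x² - 9xy - ⅓x - 8y² - 16/3, LT = x².

S(f_1,f_2): lcm = x²y. S = -28/5x² + 28/5xy² - 1/10xy + 56/5x + 3/2y³ - 5y² - 7y.
  leading term x²: subtract (14/5)·f_1 from -28/5x² + 28/5xy² - 1/10xy + 56/5x + 3/2y³ - 5y² - 7y → 28/5xy² - 1/10xy + 98/5x + 3/2y³ + 17/5y² - 35y - 196/5
  leading term xy²: subtract (-112/25y)·f_2 from 28/5xy² - 1/10xy + 98/5x + 3/2y³ + 17/5y² - 35y - 196/5 → -1573/50xy + 98/5x + 1643/50y³ - 139/25y² + 693/25y - 196/5
  leading term xy: subtract (3146/125)·f_2 from -1573/50xy + 98/5x + 1643/50y³ - 139/25y² + 693/25y - 196/5 → 24472/125x + 1643/50y³ - 22717/125y² + 9757/125y - 48944/125
  leading term x: no divisor's leading term divides it; move 24472/125x to the remainder.
  leading term y³: no divisor's leading term divides it; move 1643/50y³ to the remainder.
  leading term y²: no divisor's leading term divides it; move -22717/125y² to the remainder.
  leading term y: no divisor's leading term divides it; move 9757/125y to the remainder.
  leading term 1: no divisor's leading term divides it; move -48944/125 to the remainder.
  remainder 24472/125x + 1643/50y³ - 22717/125y² + 9757/125y - 48944/125 ≠ 0; add h_4 = 24472/125x + 1643/50y³ - 22717/125y² + 9757/125y - 48944/125 to the basis.

S(f_1,f_3): lcm = x². S = 6xy + 31/18x + 41/6y² - 5y - 31/9.
  leading term xy: subtract (-24/5)·f_2 from 6xy + 31/18x + 41/6y² - 5y - 31/9 → -2869/90x + 1213/30y² - 73/5y + 2869/45
  leading term x: subtract (-3775/23184)·h_4 from -2869/90x + 1213/30y² - 73/5y + 2869/45 → 248093/46368y³ + 251353/23184y² - 43825/23184y
  leading term y³: no divisor's leading term divides it; move 248093/46368y³ to the remainder.
  leading term y²: no divisor's leading term divides it; move 251353/23184y² to the remainder.
  leading term y: no divisor's leading term divides it; move -43825/23184y to the remainder.
  remainder 248093/46368y³ + 251353/23184y² - 43825/23184y ≠ 0; add h_5 = 248093/46368y³ + 251353/23184y² - 43825/23184y to the basis.

S(f_2,f_3): lcm = x²y. S = 28/5x² + ⅖xy² + 82/45xy - 56/5x + 16/3y³ + 32/9y.
  leading term x²: subtract (-14/5)·f_1 from 28/5x² + ⅖xy² + 82/45xy - 56/5x + 16/3y³ + 32/9y → ⅖xy² + 82/45xy - 98/5x + 16/3y³ - 42/5y² + 284/9y + 196/5
  leading term xy²: subtract (-8/25y)·f_2 from ⅖xy² + 82/45xy - 98/5x + 16/3y³ - 42/5y² + 284/9y + 196/5 → -94/225xy - 98/5x + 568/75y³ - 226/25y² + 8108/225y + 196/5
  leading term xy: subtract (376/1125)·f_2 from -94/225xy - 98/5x + 568/75y³ - 226/25y² + 8108/225y + 196/5 → -19418/1125x + 568/75y³ - 12802/1125y² + 4588/125y + 38836/1125
  leading term x: subtract (-73/828)·h_4 from -19418/1125x + 568/75y³ - 12802/1125y² + 4588/125y + 38836/1125 → 17339/1656y³ - 2521/92y² + 36089/828y
  leading term y³: subtract (485492/248093)·h_5 from 17339/1656y³ - 2521/92y² + 36089/828y → -108556432/2232837y² + 35193152/744279y
  leading term y²: no divisor's leading term divides it; move -108556432/2232837y² to the remainder.
  leading term y: no divisor's leading term divides it; move 35193152/744279y to the remainder.
  remainder -108556432/2232837y² + 35193152/744279y ≠ 0; add h_6 = -108556432/2232837y² + 35193152/744279y to the basis.

S(f_2,h_5): lcm = xy³. S = 4433074/1240465xy² + 87650/248093xy - 28/5y⁴ + 8/5y³ - 56/5y².
  leading term xy²: subtract (-17732296/6202325y)·f_2 from 4433074/1240465xy² + 87650/248093xy - 28/5y⁴ + 8/5y³ - 56/5y² → -121934822/6202325xy - 28/5y⁴ + 134049792/6202325y³ - 104930632/6202325y² + 248252144/6202325y
  leading term xy: subtract (487739288/31011625)·f_2 from -121934822/6202325xy - 28/5y⁴ + 134049792/6202325y³ - 104930632/6202325y² + 248252144/6202325y → 3414175016/31011625x - 28/5y⁴ + 134049792/6202325y³ - 3938828176/31011625y² + 2216739296/31011625y - 6828350032/31011625
  leading term x: subtract (2650757/4713767)·h_4 from 3414175016/31011625x - 28/5y⁴ + 134049792/6202325y³ - 3938828176/31011625y² + 2216739296/31011625y - 6828350032/31011625 → -28/5y⁴ + 147739669/47137670y³ - 11034331/444695y² + 650184423/23568835y
  leading term y⁴: subtract (-1298304/1240465y)·h_5 from -28/5y⁴ + 147739669/47137670y³ - 11034331/444695y² + 650184423/23568835y → 415471/28690y³ - 631449343/23568835y² + 650184423/23568835y
  leading term y³: subtract (9632279664/3558894085)·h_5 from 415471/28690y³ - 631449343/23568835y² + 650184423/23568835y → -199778733056/3558894085y² + 116385864448/3558894085y
  leading term y²: subtract (112375537344/97327626065)·h_6 from -199778733056/3558894085y² + 116385864448/3558894085y → -700173491449600/31981857924959y
  leading term y: no divisor's leading term divides it; move -700173491449600/31981857924959y to the remainder.
  remainder -700173491449600/31981857924959y ≠ 0; add h_7 = -700173491449600/31981857924959y to the basis.

The other S-polynomials (S(f_1,h_4), S(f_2,h_4), S(f_3,h_4), S(f_1,h_5), S(f_3,h_5), S(h_4,h_5), S(f_1,h_6), S(f_2,h_6), S(f_3,h_6), S(h_4,h_6), S(h_5,h_6), S(f_1,h_7), S(f_2,h_7), S(f_3,h_7), S(h_4,h_7), S(h_5,h_7), S(h_6,h_7)) all reduce to 0 modulo the current basis, so we have a Gröbner basis.
Inter-reduce: drop elements whose leading term is divisible by another's, tail-reduce, and make monic.
Reduced Gröbner basis: {x - 2, y}.
Label its elements g_1 = x - 2, g_2 = y.

Reduce p = 7x² - 9y² - 28 modulo G:
  leading term x²: subtract (7x)·g_1 from 7x² - 9y² - 28 → 14x - 9y² - 28
  leading term x: subtract (14)·g_1 from 14x - 9y² - 28 → -9y²
  leading term y²: subtract (-9y)·g_2 from -9y² → 0
  normal form = 0.
Since the normal form is 0, p ∈ I.

7x² - 9y² - 28 lies in I (it reduces to 0).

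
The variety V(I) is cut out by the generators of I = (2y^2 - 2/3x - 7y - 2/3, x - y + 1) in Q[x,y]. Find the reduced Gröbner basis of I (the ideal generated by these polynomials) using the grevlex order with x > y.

f_1 = 2y^2 - 2/3x - 7y - 2/3, LT = y^2.
f_2 = x - y + 1, LT = x.

The S-polynomials (S(f_1,f_2)) all reduce to 0 modulo the current basis, so we have a Gröbner basis.

G = {y^2 - 23/6y, x - y + 1}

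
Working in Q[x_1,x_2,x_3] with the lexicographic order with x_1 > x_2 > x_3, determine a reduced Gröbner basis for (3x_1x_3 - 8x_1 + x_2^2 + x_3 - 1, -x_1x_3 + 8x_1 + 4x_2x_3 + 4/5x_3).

G = {x_1 + 1/16x_2^2 + 3/4x_2x_3 + 17/80x_3 - 1/16, x_2^2x_3 - 8x_2^2 + 12x_2x_3^2 - 32x_2x_3 + 17/5x_3^2 - 77/5x_3 + 8}

f_1 = 3x_1x_3 - 8x_1 + x_2^2 + x_3 - 1, LT = x_1x_3.
f_2 = -x_1x_3 + 8x_1 + 4x_2x_3 + 4/5x_3, LT = x_1x_3.

S(f_1,f_2): lcm = x_1x_3. S = 16/3x_1 + 1/3x_2^2 + 4x_2x_3 + 17/15x_3 - 1/3.
  leading term x_1: no divisor's leading term divides it; move 16/3x_1 to the remainder.
  leading term x_2^2: no divisor's leading term divides it; move 1/3x_2^2 to the remainder.
  leading term x_2x_3: no divisor's leading term divides it; move 4x_2x_3 to the remainder.
  leading term x_3: no divisor's leading term divides it; move 17/15x_3 to the remainder.
  leading term 1: no divisor's leading term divides it; move -1/3 to the remainder.
  remainder 16/3x_1 + 1/3x_2^2 + 4x_2x_3 + 17/15x_3 - 1/3 ≠ 0; add g_3 = 16/3x_1 + 1/3x_2^2 + 4x_2x_3 + 17/15x_3 - 1/3 to the basis.

S(f_1,g_3): lcm = x_1x_3. S = -8/3x_1 - 1/16x_2^2x_3 + 1/3x_2^2 - 3/4x_2x_3^2 - 17/80x_3^2 + 19/48x_3 - 1/3.
  leading term x_1: subtract (-1/2)·g_3 from -8/3x_1 - 1/16x_2^2x_3 + 1/3x_2^2 - 3/4x_2x_3^2 - 17/80x_3^2 + 19/48x_3 - 1/3 → -1/16x_2^2x_3 + 1/2x_2^2 - 3/4x_2x_3^2 + 2x_2x_3 - 17/80x_3^2 + 77/80x_3 - 1/2
  leading term x_2^2x_3: no divisor's leading term divides it; move -1/16x_2^2x_3 to the remainder.
  leading term x_2^2: no divisor's leading term divides it; move 1/2x_2^2 to the remainder.
  leading term x_2x_3^2: no divisor's leading term divides it; move -3/4x_2x_3^2 to the remainder.
  leading term x_2x_3: no divisor's leading term divides it; move 2x_2x_3 to the remainder.
  leading term x_3^2: no divisor's leading term divides it; move -17/80x_3^2 to the remainder.
  leading term x_3: no divisor's leading term divides it; move 77/80x_3 to the remainder.
  leading term 1: no divisor's leading term divides it; move -1/2 to the remainder.
  remainder -1/16x_2^2x_3 + 1/2x_2^2 - 3/4x_2x_3^2 + 2x_2x_3 - 17/80x_3^2 + 77/80x_3 - 1/2 ≠ 0; add g_4 = -1/16x_2^2x_3 + 1/2x_2^2 - 3/4x_2x_3^2 + 2x_2x_3 - 17/80x_3^2 + 77/80x_3 - 1/2 to the basis.

The other S-polynomials (S(f_2,g_3), S(f_1,g_4), S(f_2,g_4), S(g_3,g_4)) all reduce to 0 modulo the current basis, so we have a Gröbner basis.
Inter-reduce: drop elements whose leading term is divisible by another's, tail-reduce, and make monic.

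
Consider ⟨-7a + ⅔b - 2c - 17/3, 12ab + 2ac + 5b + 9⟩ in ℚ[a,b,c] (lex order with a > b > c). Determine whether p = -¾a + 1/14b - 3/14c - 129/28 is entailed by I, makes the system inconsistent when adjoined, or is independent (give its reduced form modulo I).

Adjoining -¾a + 1/14b - 3/14c - 129/28 makes the ideal the whole ring: the system is inconsistent.

First compute the reduced Gröbner basis of I by Buchberger's algorithm.
f_1 = -7a + ⅔b - 2c - 17/3, LT = a.
f_2 = 12ab + 2ac + 5b + 9, LT = ab.

S(f_1,f_2): lcm = ab. S = -⅙ac - 2/21b² + 2/7bc + 11/28b - ¾.
  leading term ac: subtract (1/42c)·f_1 from -⅙ac - 2/21b² + 2/7bc + 11/28b - ¾ → -2/21b² + 17/63bc + 11/28b + 1/21c² + 17/126c - ¾
  leading term b²: no divisor's leading term divides it; move -2/21b² to the remainder.
  leading term bc: no divisor's leading term divides it; move 17/63bc to the remainder.
  leading term b: no divisor's leading term divides it; move 11/28b to the remainder.
  leading term c²: no divisor's leading term divides it; move 1/21c² to the remainder.
  leading term c: no divisor's leading term divides it; move 17/126c to the remainder.
  leading term 1: no divisor's leading term divides it; move -¾ to the remainder.
  remainder -2/21b² + 17/63bc + 11/28b + 1/21c² + 17/126c - ¾ ≠ 0; add h_3 = -2/21b² + 17/63bc + 11/28b + 1/21c² + 17/126c - ¾ to the basis.

S(f_1,h_3): leading monomials are coprime, so the S-polynomial reduces to 0 (Buchberger's first criterion).
S(f_2,h_3): lcm = ab². S = 3abc + 33/8ab + ½ac² + 17/12ac - 63/8a + 5/12b² + ¾b.
  leading term abc: subtract (-3/7bc)·f_1 from 3abc + 33/8ab + ½ac² + 17/12ac - 63/8a + 5/12b² + ¾b → 33/8ab + ½ac² + 17/12ac - 63/8a + 2/7b²c + 5/12b² - 6/7bc² - 17/7bc + ¾b
  leading term ab: subtract (-33/56b)·f_1 from 33/8ab + ½ac² + 17/12ac - 63/8a + 2/7b²c + 5/12b² - 6/7bc² - 17/7bc + ¾b → ½ac² + 17/12ac - 63/8a + 2/7b²c + 17/21b² - 6/7bc² - 101/28bc - 145/56b
  leading term ac²: subtract (-1/14c²)·f_1 from ½ac² + 17/12ac - 63/8a + 2/7b²c + 17/21b² - 6/7bc² - 101/28bc - 145/56b → 17/12ac - 63/8a + 2/7b²c + 17/21b² - 17/21bc² - 101/28bc - 145/56b - 1/7c³ - 17/42c²
  leading term ac: subtract (-17/84c)·f_1 from 17/12ac - 63/8a + 2/7b²c + 17/21b² - 17/21bc² - 101/28bc - 145/56b - 1/7c³ - 17/42c² → -63/8a + 2/7b²c + 17/21b² - 17/21bc² - 125/36bc - 145/56b - 1/7c³ - 17/21c² - 289/252c
  leading term a: subtract (9/8)·f_1 from -63/8a + 2/7b²c + 17/21b² - 17/21bc² - 125/36bc - 145/56b - 1/7c³ - 17/21c² - 289/252c → 2/7b²c + 17/21b² - 17/21bc² - 125/36bc - 187/56b - 1/7c³ - 17/21c² + 139/126c + 51/8
  leading term b²c: subtract (-3c)·h_3 from 2/7b²c + 17/21b² - 17/21bc² - 125/36bc - 187/56b - 1/7c³ - 17/21c² + 139/126c + 51/8 → 17/21b² - 289/126bc - 187/56b - 17/42c² - 289/252c + 51/8
  leading term b²: subtract (-17/2)·h_3 from 17/21b² - 289/126bc - 187/56b - 17/42c² - 289/252c + 51/8 → 0
  remainder 0.

Every S-polynomial of the final basis reduces to 0, so we have a Gröbner basis.
Inter-reduce: drop elements whose leading term is divisible by another's, tail-reduce, and make monic.
Reduced Gröbner basis: {a - 2/21b + 2/7c + 17/21, b² - 17/6bc - 33/8b - ½c² - 17/12c + 63/8}.
Label its elements g_1 = a - 2/21b + 2/7c + 17/21, g_2 = b² - 17/6bc - 33/8b - ½c² - 17/12c + 63/8.

Reduce p = -¾a + 1/14b - 3/14c - 129/28 modulo G:
  leading term a: subtract (-¾)·g_1 from -¾a + 1/14b - 3/14c - 129/28 → -4
  leading term 1: no divisor's leading term divides it; move -4 to the remainder.
  normal form = -4.
The normal form is nonzero, so p ∉ I. Since p minus its normal form lies in I, I + (p) = I + (r) where r = -4; decide whether this ideal is the whole ring.
Here r = -4 is a nonzero constant, hence a unit: 1 ∈ I + (p), the Gröbner basis of I + (p) is {1}, and the enlarged system has no common solution — adjoining p is inconsistent.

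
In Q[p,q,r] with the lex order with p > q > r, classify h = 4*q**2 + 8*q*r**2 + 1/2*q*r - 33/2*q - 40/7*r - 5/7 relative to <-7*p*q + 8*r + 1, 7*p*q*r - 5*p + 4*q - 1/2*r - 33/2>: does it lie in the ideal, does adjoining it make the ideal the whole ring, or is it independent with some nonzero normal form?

4*q**2 + 8*q*r**2 + 1/2*q*r - 33/2*q - 40/7*r - 5/7 lies in I (it reduces to 0).

First compute the reduced Gröbner basis of I by Buchberger's algorithm.
f_1 = -7*p*q + 8*r + 1, LT = p*q.
f_2 = 7*p*q*r - 5*p + 4*q - 1/2*r - 33/2, LT = p*q*r.

S(f_1,f_2): lcm = p*q*r. S = 5/7*p - 4/7*q - 8/7*r**2 - 1/14*r + 33/14.
  leading term p: no divisor's leading term divides it; move 5/7*p to the remainder.
  leading term q: no divisor's leading term divides it; move -4/7*q to the remainder.
  leading term r**2: no divisor's leading term divides it; move -8/7*r**2 to the remainder.
  leading term r: no divisor's leading term divides it; move -1/14*r to the remainder.
  leading term 1: no divisor's leading term divides it; move 33/14 to the remainder.
  remainder 5/7*p - 4/7*q - 8/7*r**2 - 1/14*r + 33/14 ≠ 0; add k_3 = 5/7*p - 4/7*q - 8/7*r**2 - 1/14*r + 33/14 to the basis.

S(f_1,k_3): lcm = p*q. S = 4/5*q**2 + 8/5*q*r**2 + 1/10*q*r - 33/10*q - 8/7*r - 1/7.
  leading term q**2: no divisor's leading term divides it; move 4/5*q**2 to the remainder.
  leading term q*r**2: no divisor's leading term divides it; move 8/5*q*r**2 to the remainder.
  leading term q*r: no divisor's leading term divides it; move 1/10*q*r to the remainder.
  leading term q: no divisor's leading term divides it; move -33/10*q to the remainder.
  leading term r: no divisor's leading term divides it; move -8/7*r to the remainder.
  leading term 1: no divisor's leading term divides it; move -1/7 to the remainder.
  remainder 4/5*q**2 + 8/5*q*r**2 + 1/10*q*r - 33/10*q - 8/7*r - 1/7 ≠ 0; add k_4 = 4/5*q**2 + 8/5*q*r**2 + 1/10*q*r - 33/10*q - 8/7*r - 1/7 to the basis.

S(f_2,k_3): lcm = p*q*r. S = -5/7*p + 4/5*q**2*r + 8/5*q*r**3 + 1/10*q*r**2 - 33/10*q*r + 4/7*q - 1/14*r - 33/14.
  leading term p: subtract (-1)·k_3 from -5/7*p + 4/5*q**2*r + 8/5*q*r**3 + 1/10*q*r**2 - 33/10*q*r + 4/7*q - 1/14*r - 33/14 → 4/5*q**2*r + 8/5*q*r**3 + 1/10*q*r**2 - 33/10*q*r - 8/7*r**2 - 1/7*r
  leading term q**2*r: subtract (r)·k_4 from 4/5*q**2*r + 8/5*q*r**3 + 1/10*q*r**2 - 33/10*q*r - 8/7*r**2 - 1/7*r → 0
  remainder 0.

S(f_1,k_4): lcm = p*q**2. S = -2*p*q*r**2 - 1/8*p*q*r + 33/8*p*q + 10/7*p*r + 5/28*p - 8/7*q*r - 1/7*q.
  leading term p*q*r**2: subtract (2/7*r**2)·f_1 from -2*p*q*r**2 - 1/8*p*q*r + 33/8*p*q + 10/7*p*r + 5/28*p - 8/7*q*r - 1/7*q → -1/8*p*q*r + 33/8*p*q + 10/7*p*r + 5/28*p - 8/7*q*r - 1/7*q - 16/7*r**3 - 2/7*r**2
  leading term p*q*r: subtract (1/56*r)·f_1 from -1/8*p*q*r + 33/8*p*q + 10/7*p*r + 5/28*p - 8/7*q*r - 1/7*q - 16/7*r**3 - 2/7*r**2 → 33/8*p*q + 10/7*p*r + 5/28*p - 8/7*q*r - 1/7*q - 16/7*r**3 - 3/7*r**2 - 1/56*r
  leading term p*q: subtract (-33/56)·f_1 from 33/8*p*q + 10/7*p*r + 5/28*p - 8/7*q*r - 1/7*q - 16/7*r**3 - 3/7*r**2 - 1/56*r → 10/7*p*r + 5/28*p - 8/7*q*r - 1/7*q - 16/7*r**3 - 3/7*r**2 + 263/56*r + 33/56
  leading term p*r: subtract (2*r)·k_3 from 10/7*p*r + 5/28*p - 8/7*q*r - 1/7*q - 16/7*r**3 - 3/7*r**2 + 263/56*r + 33/56 → 5/28*p - 1/7*q - 2/7*r**2 - 1/56*r + 33/56
  leading term p: subtract (1/4)·k_3 from 5/28*p - 1/7*q - 2/7*r**2 - 1/56*r + 33/56 → 0
  remainder 0.

S(f_2,k_4): lcm = p*q**2*r. S = -2*p*q*r**3 - 1/8*p*q*r**2 + 33/8*p*q*r - 5/7*p*q + 10/7*p*r**2 + 5/28*p*r + 4/7*q**2 - 1/14*q*r - 33/14*q.
  leading term p*q*r**3: subtract (2/7*r**3)·f_1 from -2*p*q*r**3 - 1/8*p*q*r**2 + 33/8*p*q*r - 5/7*p*q + 10/7*p*r**2 + 5/28*p*r + 4/7*q**2 - 1/14*q*r - 33/14*q → -1/8*p*q*r**2 + 33/8*p*q*r - 5/7*p*q + 10/7*p*r**2 + 5/28*p*r + 4/7*q**2 - 1/14*q*r - 33/14*q - 16/7*r**4 - 2/7*r**3
  leading term p*q*r**2: subtract (1/56*r**2)·f_1 from -1/8*p*q*r**2 + 33/8*p*q*r - 5/7*p*q + 10/7*p*r**2 + 5/28*p*r + 4/7*q**2 - 1/14*q*r - 33/14*q - 16/7*r**4 - 2/7*r**3 → 33/8*p*q*r - 5/7*p*q + 10/7*p*r**2 + 5/28*p*r + 4/7*q**2 - 1/14*q*r - 33/14*q - 16/7*r**4 - 3/7*r**3 - 1/56*r**2
  leading term p*q*r: subtract (-33/56*r)·f_1 from 33/8*p*q*r - 5/7*p*q + 10/7*p*r**2 + 5/28*p*r + 4/7*q**2 - 1/14*q*r - 33/14*q - 16/7*r**4 - 3/7*r**3 - 1/56*r**2 → -5/7*p*q + 10/7*p*r**2 + 5/28*p*r + 4/7*q**2 - 1/14*q*r - 33/14*q - 16/7*r**4 - 3/7*r**3 + 263/56*r**2 + 33/56*r
  leading term p*q: subtract (5/49)·f_1 from -5/7*p*q + 10/7*p*r**2 + 5/28*p*r + 4/7*q**2 - 1/14*q*r - 33/14*q - 16/7*r**4 - 3/7*r**3 + 263/56*r**2 + 33/56*r → 10/7*p*r**2 + 5/28*p*r + 4/7*q**2 - 1/14*q*r - 33/14*q - 16/7*r**4 - 3/7*r**3 + 263/56*r**2 - 89/392*r - 5/49
  leading term p*r**2: subtract (2*r**2)·k_3 from 10/7*p*r**2 + 5/28*p*r + 4/7*q**2 - 1/14*q*r - 33/14*q - 16/7*r**4 - 3/7*r**3 + 263/56*r**2 - 89/392*r - 5/49 → 5/28*p*r + 4/7*q**2 + 8/7*q*r**2 - 1/14*q*r - 33/14*q - 2/7*r**3 - 1/56*r**2 - 89/392*r - 5/49
  leading term p*r: subtract (1/4*r)·k_3 from 5/28*p*r + 4/7*q**2 + 8/7*q*r**2 - 1/14*q*r - 33/14*q - 2/7*r**3 - 1/56*r**2 - 89/392*r - 5/49 → 4/7*q**2 + 8/7*q*r**2 + 1/14*q*r - 33/14*q - 40/49*r - 5/49
  leading term q**2: subtract (5/7)·k_4 from 4/7*q**2 + 8/7*q*r**2 + 1/14*q*r - 33/14*q - 40/49*r - 5/49 → 0
  remainder 0.

S(k_3,k_4): leading monomials are coprime, so the S-polynomial reduces to 0 (Buchberger's first criterion).
Every S-polynomial of the final basis reduces to 0, so we have a Gröbner basis.
Inter-reduce: drop elements whose leading term is divisible by another's, tail-reduce, and make monic.
Reduced Gröbner basis: {p - 4/5*q - 8/5*r**2 - 1/10*r + 33/10, q**2 + 2*q*r**2 + 1/8*q*r - 33/8*q - 10/7*r - 5/28}.
Label its elements g_1 = p - 4/5*q - 8/5*r**2 - 1/10*r + 33/10, g_2 = q**2 + 2*q*r**2 + 1/8*q*r - 33/8*q - 10/7*r - 5/28.

Reduce h = 4*q**2 + 8*q*r**2 + 1/2*q*r - 33/2*q - 40/7*r - 5/7 modulo G:
  leading term q**2: subtract (4)·g_2 from 4*q**2 + 8*q*r**2 + 1/2*q*r - 33/2*q - 40/7*r - 5/7 → 0
  normal form = 0.
Since the normal form is 0, h ∈ I.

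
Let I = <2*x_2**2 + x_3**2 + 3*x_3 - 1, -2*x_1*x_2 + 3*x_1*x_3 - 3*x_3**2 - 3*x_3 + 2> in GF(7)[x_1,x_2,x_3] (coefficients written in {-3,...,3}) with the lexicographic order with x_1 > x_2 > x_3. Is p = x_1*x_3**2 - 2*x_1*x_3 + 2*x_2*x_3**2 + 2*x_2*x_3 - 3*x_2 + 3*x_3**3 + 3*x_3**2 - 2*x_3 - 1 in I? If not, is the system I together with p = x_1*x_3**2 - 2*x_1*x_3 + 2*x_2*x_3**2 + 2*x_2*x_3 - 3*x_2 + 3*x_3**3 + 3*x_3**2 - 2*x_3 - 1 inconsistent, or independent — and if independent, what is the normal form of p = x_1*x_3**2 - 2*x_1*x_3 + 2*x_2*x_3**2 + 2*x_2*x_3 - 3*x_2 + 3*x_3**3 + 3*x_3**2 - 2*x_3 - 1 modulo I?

First compute the reduced Gröbner basis of I by Buchberger's algorithm.
f_1 = 2*x_2**2 + x_3**2 + 3*x_3 - 1, LT = x_2**2.
f_2 = -2*x_1*x_2 + 3*x_1*x_3 - 3*x_3**2 - 3*x_3 + 2, LT = x_1*x_2.

S(f_1,f_2): lcm = x_1*x_2**2. S = -2*x_1*x_2*x_3 - 3*x_1*x_3**2 - 2*x_1*x_3 + 3*x_1 + 2*x_2*x_3**2 + 2*x_2*x_3 + x_2.
  leading term x_1*x_2*x_3: subtract (x_3)·f_2 from -2*x_1*x_2*x_3 - 3*x_1*x_3**2 - 2*x_1*x_3 + 3*x_1 + 2*x_2*x_3**2 + 2*x_2*x_3 + x_2 → x_1*x_3**2 - 2*x_1*x_3 + 3*x_1 + 2*x_2*x_3**2 + 2*x_2*x_3 + x_2 + 3*x_3**3 + 3*x_3**2 - 2*x_3
  leading term x_1*x_3**2: no divisor's leading term divides it; move x_1*x_3**2 to the remainder.
  leading term x_1*x_3: no divisor's leading term divides it; move -2*x_1*x_3 to the remainder.
  leading term x_1: no divisor's leading term divides it; move 3*x_1 to the remainder.
  leading term x_2*x_3**2: no divisor's leading term divides it; move 2*x_2*x_3**2 to the remainder.
  leading term x_2*x_3: no divisor's leading term divides it; move 2*x_2*x_3 to the remainder.
  leading term x_2: no divisor's leading term divides it; move x_2 to the remainder.
  leading term x_3**3: no divisor's leading term divides it; move 3*x_3**3 to the remainder.
  leading term x_3**2: no divisor's leading term divides it; move 3*x_3**2 to the remainder.
  leading term x_3: no divisor's leading term divides it; move -2*x_3 to the remainder.
  remainder x_1*x_3**2 - 2*x_1*x_3 + 3*x_1 + 2*x_2*x_3**2 + 2*x_2*x_3 + x_2 + 3*x_3**3 + 3*x_3**2 - 2*x_3 ≠ 0; add h_3 = x_1*x_3**2 - 2*x_1*x_3 + 3*x_1 + 2*x_2*x_3**2 + 2*x_2*x_3 + x_2 + 3*x_3**3 + 3*x_3**2 - 2*x_3 to the basis.

The other S-polynomials (S(f_1,h_3), S(f_2,h_3)) all reduce to 0 modulo the current basis, so we have a Gröbner basis.
Inter-reduce: drop elements whose leading term is divisible by another's, tail-reduce, and make monic.
Reduced Gröbner basis: {x_1*x_2 + 2*x_1*x_3 - 2*x_3**2 - 2*x_3 - 1, x_1*x_3**2 - 2*x_1*x_3 + 3*x_1 + 2*x_2*x_3**2 + 2*x_2*x_3 + x_2 + 3*x_3**3 + 3*x_3**2 - 2*x_3, x_2**2 - 3*x_3**2 - 2*x_3 + 3}.
Label its elements g_1 = x_1*x_2 + 2*x_1*x_3 - 2*x_3**2 - 2*x_3 - 1, g_2 = x_1*x_3**2 - 2*x_1*x_3 + 3*x_1 + 2*x_2*x_3**2 + 2*x_2*x_3 + x_2 + 3*x_3**3 + 3*x_3**2 - 2*x_3, g_3 = x_2**2 - 3*x_3**2 - 2*x_3 + 3.

Reduce p = x_1*x_3**2 - 2*x_1*x_3 + 2*x_2*x_3**2 + 2*x_2*x_3 - 3*x_2 + 3*x_3**3 + 3*x_3**2 - 2*x_3 - 1 modulo G:
  leading term x_1*x_3**2: subtract (1)·g_2 from x_1*x_3**2 - 2*x_1*x_3 + 2*x_2*x_3**2 + 2*x_2*x_3 - 3*x_2 + 3*x_3**3 + 3*x_3**2 - 2*x_3 - 1 → -3*x_1 + 3*x_2 - 1
  leading term x_1: no divisor's leading term divides it; move -3*x_1 to the remainder.
  leading term x_2: no divisor's leading term divides it; move 3*x_2 to the remainder.
  leading term 1: no divisor's leading term divides it; move -1 to the remainder.
  normal form = -3*x_1 + 3*x_2 - 1.
The normal form is nonzero, so p ∉ I. Since p minus its normal form lies in I, I + (p) = I + (r) where r = -3*x_1 + 3*x_2 - 1; decide whether this ideal is the whole ring.
Run Buchberger on G together with r (pairs among the g_i already reduce to 0 since G is a Gröbner basis):
g_1 = x_1*x_2 + 2*x_1*x_3 - 2*x_3**2 - 2*x_3 - 1, LT = x_1*x_2.
g_2 = x_1*x_3**2 - 2*x_1*x_3 + 3*x_1 + 2*x_2*x_3**2 + 2*x_2*x_3 + x_2 + 3*x_3**3 + 3*x_3**2 - 2*x_3, LT = x_1*x_3**2.
g_3 = x_2**2 - 3*x_3**2 - 2*x_3 + 3, LT = x_2**2.
r = -3*x_1 + 3*x_2 - 1, LT = x_1.

S(g_1,r): lcm = x_1*x_2. S = 2*x_1*x_3 + x_2**2 + 2*x_2 - 2*x_3**2 - 2*x_3 - 1.
  leading term x_1*x_3: subtract (-3*x_3)·r from 2*x_1*x_3 + x_2**2 + 2*x_2 - 2*x_3**2 - 2*x_3 - 1 → x_2**2 + 2*x_2*x_3 + 2*x_2 - 2*x_3**2 + 2*x_3 - 1
  leading term x_2**2: subtract (1)·g_3 from x_2**2 + 2*x_2*x_3 + 2*x_2 - 2*x_3**2 + 2*x_3 - 1 → 2*x_2*x_3 + 2*x_2 + x_3**2 - 3*x_3 + 3
  leading term x_2*x_3: no divisor's leading term divides it; move 2*x_2*x_3 to the remainder.
  leading term x_2: no divisor's leading term divides it; move 2*x_2 to the remainder.
  leading term x_3**2: no divisor's leading term divides it; move x_3**2 to the remainder.
  leading term x_3: no divisor's leading term divides it; move -3*x_3 to the remainder.
  leading term 1: no divisor's leading term divides it; move 3 to the remainder.
  remainder 2*x_2*x_3 + 2*x_2 + x_3**2 - 3*x_3 + 3 ≠ 0; add m_5 = 2*x_2*x_3 + 2*x_2 + x_3**2 - 3*x_3 + 3 to the basis.

S(g_2,r): lcm = x_1*x_3**2. S = -2*x_1*x_3 + 3*x_1 + 3*x_2*x_3**2 + 2*x_2*x_3 + x_2 + 3*x_3**3 - 2*x_3**2 - 2*x_3.
  leading term x_1*x_3: subtract (3*x_3)·r from -2*x_1*x_3 + 3*x_1 + 3*x_2*x_3**2 + 2*x_2*x_3 + x_2 + 3*x_3**3 - 2*x_3**2 - 2*x_3 → 3*x_1 + 3*x_2*x_3**2 + x_2 + 3*x_3**3 - 2*x_3**2 + x_3
  leading term x_1: subtract (-1)·r from 3*x_1 + 3*x_2*x_3**2 + x_2 + 3*x_3**3 - 2*x_3**2 + x_3 → 3*x_2*x_3**2 - 3*x_2 + 3*x_3**3 - 2*x_3**2 + x_3 - 1
  leading term x_2*x_3**2: subtract (-2*x_3)·m_5 from 3*x_2*x_3**2 - 3*x_2 + 3*x_3**3 - 2*x_3**2 + x_3 - 1 → -3*x_2*x_3 - 3*x_2 - 2*x_3**3 - x_3**2 - 1
  leading term x_2*x_3: subtract (2)·m_5 from -3*x_2*x_3 - 3*x_2 - 2*x_3**3 - x_3**2 - 1 → -2*x_3**3 - 3*x_3**2 - x_3
  leading term x_3**3: no divisor's leading term divides it; move -2*x_3**3 to the remainder.
  leading term x_3**2: no divisor's leading term divides it; move -3*x_3**2 to the remainder.
  leading term x_3: no divisor's leading term divides it; move -x_3 to the remainder.
  remainder -2*x_3**3 - 3*x_3**2 - x_3 ≠ 0; add m_6 = -2*x_3**3 - 3*x_3**2 - x_3 to the basis.

The other S-polynomials (S(g_1,g_2), S(g_1,g_3), S(g_2,g_3), S(g_3,r), S(g_1,m_5), S(g_2,m_5), S(g_3,m_5), S(r,m_5), S(g_1,m_6), S(g_2,m_6), S(g_3,m_6), S(r,m_6), S(m_5,m_6)) all reduce to 0 modulo the current basis, so we have a Gröbner basis.
Inter-reduce: drop elements whose leading term is divisible by another's, tail-reduce, and make monic.
Reduced Gröbner basis: {x_1 - x_2 - 2, x_2**2 - 3*x_3**2 - 2*x_3 + 3, x_2*x_3 + x_2 - 3*x_3**2 + 2*x_3 - 2, x_3**3 - 2*x_3**2 - 3*x_3}.
The reduced Gröbner basis of I + (p) is {x_1 - x_2 - 2, x_2**2 - 3*x_3**2 - 2*x_3 + 3, x_2*x_3 + x_2 - 3*x_3**2 + 2*x_3 - 2, x_3**3 - 2*x_3**2 - 3*x_3} ≠ {1}, a proper ideal, so the enlarged system stays consistent: p is independent of I, with normal form -3*x_1 + 3*x_2 - 1.

x_1*x_3**2 - 2*x_1*x_3 + 2*x_2*x_3**2 + 2*x_2*x_3 - 3*x_2 + 3*x_3**3 + 3*x_3**2 - 2*x_3 - 1 is independent of I; its normal form modulo I is -3*x_1 + 3*x_2 - 1.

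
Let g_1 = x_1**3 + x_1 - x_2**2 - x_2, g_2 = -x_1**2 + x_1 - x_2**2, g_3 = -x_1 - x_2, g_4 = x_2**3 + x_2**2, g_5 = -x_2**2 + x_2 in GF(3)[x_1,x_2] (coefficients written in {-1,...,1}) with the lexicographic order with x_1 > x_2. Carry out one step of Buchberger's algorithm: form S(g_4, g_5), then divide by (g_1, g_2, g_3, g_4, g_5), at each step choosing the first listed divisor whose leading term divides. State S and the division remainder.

lcm(LM(g_4), LM(g_5)) = x_2**3.
S = (lcm/LT(g_4))·g_4 − (lcm/LT(g_5))·g_5 = -x_2**2.
Reduce S modulo (g_1, g_2, g_3, g_4, g_5) in that order:
  leading term x_2**2: subtract (1)·g_5 from -x_2**2 → -x_2
  leading term x_2: no divisor's leading term divides it; move -x_2 to the remainder.
The remainder -x_2 is nonzero, so it would be added as the next basis element.

S(g_4, g_5) = -x_2**2; remainder on division = -x_2.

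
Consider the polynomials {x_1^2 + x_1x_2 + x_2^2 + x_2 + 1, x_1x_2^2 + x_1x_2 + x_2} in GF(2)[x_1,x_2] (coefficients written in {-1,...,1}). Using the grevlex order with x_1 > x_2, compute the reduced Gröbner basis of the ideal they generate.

f_1 = x_1^2 + x_1x_2 + x_2^2 + x_2 + 1, LT = x_1^2.
f_2 = x_1x_2^2 + x_1x_2 + x_2, LT = x_1x_2^2.

S(f_1,f_2): lcm = x_1^2x_2^2. S = x_1x_2^3 + x_2^4 + x_1^2x_2 + x_2^3 + x_1x_2 + x_2^2.
  leading term x_1x_2^3: subtract (x_2)·f_2 from x_1x_2^3 + x_2^4 + x_1^2x_2 + x_2^3 + x_1x_2 + x_2^2 → x_2^4 + x_1^2x_2 + x_1x_2^2 + x_2^3 + x_1x_2
  leading term x_2^4: no divisor's leading term divides it; move x_2^4 to the remainder.
  leading term x_1^2x_2: subtract (x_2)·f_1 from x_1^2x_2 + x_1x_2^2 + x_2^3 + x_1x_2 → x_1x_2 + x_2^2 + x_2
  leading term x_1x_2: no divisor's leading term divides it; move x_1x_2 to the remainder.
  leading term x_2^2: no divisor's leading term divides it; move x_2^2 to the remainder.
  leading term x_2: no divisor's leading term divides it; move x_2 to the remainder.
  remainder x_2^4 + x_1x_2 + x_2^2 + x_2 ≠ 0; add g_3 = x_2^4 + x_1x_2 + x_2^2 + x_2 to the basis.

S(f_1,g_3): leading monomials are coprime, so the S-polynomial reduces to 0 (Buchberger's first criterion).
S(f_2,g_3): lcm = x_1x_2^4. S = x_1x_2^3 + x_1^2x_2 + x_1x_2^2 + x_2^3 + x_1x_2.
  leading term x_1x_2^3: subtract (x_2)·f_2 from x_1x_2^3 + x_1^2x_2 + x_1x_2^2 + x_2^3 + x_1x_2 → x_1^2x_2 + x_2^3 + x_1x_2 + x_2^2
  leading term x_1^2x_2: subtract (x_2)·f_1 from x_1^2x_2 + x_2^3 + x_1x_2 + x_2^2 → x_1x_2^2 + x_1x_2 + x_2
  leading term x_1x_2^2: subtract (1)·f_2 from x_1x_2^2 + x_1x_2 + x_2 → 0
  remainder 0.

Every S-polynomial of the final basis reduces to 0, so we have a Gröbner basis.

G = {x_2^4 + x_1x_2 + x_2^2 + x_2, x_1x_2^2 + x_1x_2 + x_2, x_1^2 + x_1x_2 + x_2^2 + x_2 + 1}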